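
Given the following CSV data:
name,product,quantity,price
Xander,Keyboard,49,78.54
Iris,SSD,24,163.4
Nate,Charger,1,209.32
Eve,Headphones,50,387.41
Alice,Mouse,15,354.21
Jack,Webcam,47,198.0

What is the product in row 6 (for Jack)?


Row 6: Jack
Column 'product' = Webcam

ANSWER: Webcam


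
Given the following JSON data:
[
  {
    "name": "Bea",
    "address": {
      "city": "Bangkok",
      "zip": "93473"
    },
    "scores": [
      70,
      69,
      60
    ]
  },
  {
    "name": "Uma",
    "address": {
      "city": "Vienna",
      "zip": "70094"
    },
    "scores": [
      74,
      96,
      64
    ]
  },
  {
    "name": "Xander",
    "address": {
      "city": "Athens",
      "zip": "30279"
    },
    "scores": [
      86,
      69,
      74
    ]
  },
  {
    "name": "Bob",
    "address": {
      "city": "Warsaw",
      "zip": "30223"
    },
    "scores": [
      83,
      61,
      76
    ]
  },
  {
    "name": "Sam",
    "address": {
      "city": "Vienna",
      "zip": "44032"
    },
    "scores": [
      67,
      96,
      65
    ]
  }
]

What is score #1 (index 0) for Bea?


Path: records[0].scores[0]
Value: 70

ANSWER: 70


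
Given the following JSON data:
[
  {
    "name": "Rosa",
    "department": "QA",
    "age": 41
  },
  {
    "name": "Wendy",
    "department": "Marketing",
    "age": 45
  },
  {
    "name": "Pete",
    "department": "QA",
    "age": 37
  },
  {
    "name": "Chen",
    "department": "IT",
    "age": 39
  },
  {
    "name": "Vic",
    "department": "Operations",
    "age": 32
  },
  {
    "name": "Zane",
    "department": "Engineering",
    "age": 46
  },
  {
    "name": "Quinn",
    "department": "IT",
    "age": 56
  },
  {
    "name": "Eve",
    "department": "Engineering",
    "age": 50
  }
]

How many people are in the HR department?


Scanning records for department = HR
  No matches found
Count: 0

ANSWER: 0


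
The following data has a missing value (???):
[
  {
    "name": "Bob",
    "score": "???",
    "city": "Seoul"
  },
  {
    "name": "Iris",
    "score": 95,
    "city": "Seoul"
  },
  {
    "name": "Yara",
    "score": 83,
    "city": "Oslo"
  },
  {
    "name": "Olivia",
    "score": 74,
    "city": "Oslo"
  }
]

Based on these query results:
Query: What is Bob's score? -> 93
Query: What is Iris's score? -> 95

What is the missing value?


The missing value is Bob's score
From query: Bob's score = 93

ANSWER: 93


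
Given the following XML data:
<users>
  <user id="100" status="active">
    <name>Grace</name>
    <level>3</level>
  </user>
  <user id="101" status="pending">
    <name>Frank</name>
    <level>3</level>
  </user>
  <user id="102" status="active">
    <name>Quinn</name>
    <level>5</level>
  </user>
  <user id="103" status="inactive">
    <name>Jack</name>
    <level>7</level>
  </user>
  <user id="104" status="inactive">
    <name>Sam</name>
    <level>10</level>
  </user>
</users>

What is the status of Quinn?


Finding user with name = Quinn
user id="102" status="active"

ANSWER: active


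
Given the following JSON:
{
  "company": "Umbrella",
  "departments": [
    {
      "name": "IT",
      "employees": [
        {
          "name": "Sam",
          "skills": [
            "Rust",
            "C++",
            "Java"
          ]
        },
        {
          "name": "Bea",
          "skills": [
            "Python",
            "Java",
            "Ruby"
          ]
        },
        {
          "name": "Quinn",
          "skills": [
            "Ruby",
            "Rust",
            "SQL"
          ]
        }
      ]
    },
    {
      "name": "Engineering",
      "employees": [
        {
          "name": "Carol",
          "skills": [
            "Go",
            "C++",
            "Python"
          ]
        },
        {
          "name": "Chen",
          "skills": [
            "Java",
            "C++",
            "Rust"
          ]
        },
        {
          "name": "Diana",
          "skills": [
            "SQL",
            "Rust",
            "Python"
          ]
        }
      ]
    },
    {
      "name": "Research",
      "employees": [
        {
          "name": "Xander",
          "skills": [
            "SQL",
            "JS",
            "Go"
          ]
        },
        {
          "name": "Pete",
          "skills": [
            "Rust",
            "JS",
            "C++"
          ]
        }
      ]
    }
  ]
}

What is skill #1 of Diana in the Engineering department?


Path: departments[1].employees[2].skills[0]
Value: SQL

ANSWER: SQL


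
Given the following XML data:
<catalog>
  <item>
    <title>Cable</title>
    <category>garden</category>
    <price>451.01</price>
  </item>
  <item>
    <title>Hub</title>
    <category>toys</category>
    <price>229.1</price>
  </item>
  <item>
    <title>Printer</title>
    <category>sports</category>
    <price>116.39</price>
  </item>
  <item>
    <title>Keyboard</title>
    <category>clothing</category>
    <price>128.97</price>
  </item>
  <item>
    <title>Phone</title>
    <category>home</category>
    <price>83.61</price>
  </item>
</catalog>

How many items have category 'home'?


Scanning <item> elements for <category>home</category>:
  Item 5: Phone -> MATCH
Count: 1

ANSWER: 1


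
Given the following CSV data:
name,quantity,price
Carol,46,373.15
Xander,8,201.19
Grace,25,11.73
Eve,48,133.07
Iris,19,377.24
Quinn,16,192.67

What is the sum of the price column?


Values in 'price' column:
  Row 1: 373.15
  Row 2: 201.19
  Row 3: 11.73
  Row 4: 133.07
  Row 5: 377.24
  Row 6: 192.67
Sum = 373.15 + 201.19 + 11.73 + 133.07 + 377.24 + 192.67 = 1289.05

ANSWER: 1289.05


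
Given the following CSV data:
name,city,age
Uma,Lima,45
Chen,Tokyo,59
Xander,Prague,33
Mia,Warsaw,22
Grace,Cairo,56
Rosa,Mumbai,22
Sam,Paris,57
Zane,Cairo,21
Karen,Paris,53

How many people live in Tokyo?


Scanning city column for 'Tokyo':
  Row 2: Chen -> MATCH
Total matches: 1

ANSWER: 1


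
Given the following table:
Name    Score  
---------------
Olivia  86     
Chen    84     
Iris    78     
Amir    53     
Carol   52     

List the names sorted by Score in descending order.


Sorting by Score (descending):
  Olivia: 86
  Chen: 84
  Iris: 78
  Amir: 53
  Carol: 52


ANSWER: Olivia, Chen, Iris, Amir, Carol


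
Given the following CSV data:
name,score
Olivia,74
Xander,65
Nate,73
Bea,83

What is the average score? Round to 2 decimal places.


Scores: 74, 65, 73, 83
Sum = 295
Count = 4
Average = 295 / 4 = 73.75

ANSWER: 73.75


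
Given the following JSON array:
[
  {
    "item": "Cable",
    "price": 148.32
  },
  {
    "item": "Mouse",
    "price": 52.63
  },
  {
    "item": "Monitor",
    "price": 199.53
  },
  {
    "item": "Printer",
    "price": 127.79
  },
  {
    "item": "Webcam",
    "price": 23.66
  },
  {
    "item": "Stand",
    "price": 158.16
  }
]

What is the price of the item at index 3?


Array index 3 -> Printer
price = 127.79

ANSWER: 127.79


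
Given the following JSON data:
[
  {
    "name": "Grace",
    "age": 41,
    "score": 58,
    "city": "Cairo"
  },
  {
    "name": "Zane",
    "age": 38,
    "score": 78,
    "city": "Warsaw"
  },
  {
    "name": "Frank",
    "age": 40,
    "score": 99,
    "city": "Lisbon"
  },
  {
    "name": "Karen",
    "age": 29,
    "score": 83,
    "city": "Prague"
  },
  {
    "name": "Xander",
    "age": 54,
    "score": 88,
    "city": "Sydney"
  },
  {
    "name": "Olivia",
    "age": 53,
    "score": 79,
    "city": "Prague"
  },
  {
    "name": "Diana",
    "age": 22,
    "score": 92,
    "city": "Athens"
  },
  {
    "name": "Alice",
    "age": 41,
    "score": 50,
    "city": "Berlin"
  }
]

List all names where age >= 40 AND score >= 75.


Checking both conditions:
  Grace (age=41, score=58) -> no
  Zane (age=38, score=78) -> no
  Frank (age=40, score=99) -> YES
  Karen (age=29, score=83) -> no
  Xander (age=54, score=88) -> YES
  Olivia (age=53, score=79) -> YES
  Diana (age=22, score=92) -> no
  Alice (age=41, score=50) -> no


ANSWER: Frank, Xander, Olivia


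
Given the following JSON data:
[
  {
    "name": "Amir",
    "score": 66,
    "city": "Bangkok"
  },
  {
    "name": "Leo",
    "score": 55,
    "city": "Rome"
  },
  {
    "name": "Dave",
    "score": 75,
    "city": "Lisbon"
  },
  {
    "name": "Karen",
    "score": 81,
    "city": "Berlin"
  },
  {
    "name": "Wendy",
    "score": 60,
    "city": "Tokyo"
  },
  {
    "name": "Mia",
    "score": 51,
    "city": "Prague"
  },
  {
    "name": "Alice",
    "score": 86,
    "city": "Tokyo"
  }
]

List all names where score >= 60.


Filtering records where score >= 60:
  Amir (score=66) -> YES
  Leo (score=55) -> no
  Dave (score=75) -> YES
  Karen (score=81) -> YES
  Wendy (score=60) -> YES
  Mia (score=51) -> no
  Alice (score=86) -> YES


ANSWER: Amir, Dave, Karen, Wendy, Alice


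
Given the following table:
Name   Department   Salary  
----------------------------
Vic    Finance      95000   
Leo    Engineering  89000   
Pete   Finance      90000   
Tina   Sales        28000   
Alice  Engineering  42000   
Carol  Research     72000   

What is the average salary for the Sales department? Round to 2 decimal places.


Sales department members:
  Tina: 28000
Sum = 28000
Count = 1
Average = 28000 / 1 = 28000.00

ANSWER: 28000.00


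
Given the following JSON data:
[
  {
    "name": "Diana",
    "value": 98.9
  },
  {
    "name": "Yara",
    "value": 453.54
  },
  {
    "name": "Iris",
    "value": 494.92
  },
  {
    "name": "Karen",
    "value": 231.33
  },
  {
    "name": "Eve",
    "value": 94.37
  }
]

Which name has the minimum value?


Comparing values:
  Diana: 98.9
  Yara: 453.54
  Iris: 494.92
  Karen: 231.33
  Eve: 94.37
Minimum: Eve (94.37)

ANSWER: Eve


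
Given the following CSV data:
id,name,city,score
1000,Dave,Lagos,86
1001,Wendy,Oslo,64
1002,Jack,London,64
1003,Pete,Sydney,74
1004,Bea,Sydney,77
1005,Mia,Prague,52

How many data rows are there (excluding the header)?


Counting rows (excluding header):
Header: id,name,city,score
Data rows: 6

ANSWER: 6


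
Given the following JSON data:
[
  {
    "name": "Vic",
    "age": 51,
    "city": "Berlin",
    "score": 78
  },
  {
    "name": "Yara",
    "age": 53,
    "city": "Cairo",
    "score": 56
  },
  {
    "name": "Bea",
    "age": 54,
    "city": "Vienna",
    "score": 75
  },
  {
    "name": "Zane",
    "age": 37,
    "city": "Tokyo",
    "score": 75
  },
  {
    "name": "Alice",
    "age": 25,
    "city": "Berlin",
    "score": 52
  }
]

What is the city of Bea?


Looking up record where name = Bea
Record index: 2
Field 'city' = Vienna

ANSWER: Vienna


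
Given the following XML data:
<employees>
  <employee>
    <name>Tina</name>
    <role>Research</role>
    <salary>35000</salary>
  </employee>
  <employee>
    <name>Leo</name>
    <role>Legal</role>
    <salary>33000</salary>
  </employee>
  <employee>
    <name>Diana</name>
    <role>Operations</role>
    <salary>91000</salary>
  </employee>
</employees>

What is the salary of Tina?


Searching for <employee> with <name>Tina</name>
Found at position 1
<salary>35000</salary>

ANSWER: 35000


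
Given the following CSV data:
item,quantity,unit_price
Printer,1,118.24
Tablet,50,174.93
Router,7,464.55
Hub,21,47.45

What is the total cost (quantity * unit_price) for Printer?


Row: Printer
quantity = 1
unit_price = 118.24
total = 1 * 118.24 = 118.24

ANSWER: 118.24


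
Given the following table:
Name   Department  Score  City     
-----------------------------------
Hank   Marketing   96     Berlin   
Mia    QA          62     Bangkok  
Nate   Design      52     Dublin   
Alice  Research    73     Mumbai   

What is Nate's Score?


Row 3: Nate
Score = 52

ANSWER: 52


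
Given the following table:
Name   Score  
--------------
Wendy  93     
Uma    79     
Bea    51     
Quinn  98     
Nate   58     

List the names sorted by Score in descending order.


Sorting by Score (descending):
  Quinn: 98
  Wendy: 93
  Uma: 79
  Nate: 58
  Bea: 51


ANSWER: Quinn, Wendy, Uma, Nate, Bea


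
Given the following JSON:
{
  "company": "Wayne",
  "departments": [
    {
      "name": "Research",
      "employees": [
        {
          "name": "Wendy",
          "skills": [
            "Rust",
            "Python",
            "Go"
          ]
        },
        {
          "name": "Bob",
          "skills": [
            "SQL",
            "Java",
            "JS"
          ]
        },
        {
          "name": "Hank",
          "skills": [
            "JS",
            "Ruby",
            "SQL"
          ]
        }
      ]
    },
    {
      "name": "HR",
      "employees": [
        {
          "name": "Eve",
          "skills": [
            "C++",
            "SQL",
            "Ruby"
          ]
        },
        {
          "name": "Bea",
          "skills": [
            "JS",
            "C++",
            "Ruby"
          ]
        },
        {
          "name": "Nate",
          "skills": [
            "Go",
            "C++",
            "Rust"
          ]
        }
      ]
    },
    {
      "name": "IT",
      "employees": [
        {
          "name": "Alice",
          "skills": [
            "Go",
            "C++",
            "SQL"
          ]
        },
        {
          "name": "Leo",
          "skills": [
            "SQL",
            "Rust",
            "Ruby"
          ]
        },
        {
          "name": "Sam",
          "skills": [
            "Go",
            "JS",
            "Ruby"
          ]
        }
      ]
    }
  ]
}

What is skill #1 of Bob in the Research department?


Path: departments[0].employees[1].skills[0]
Value: SQL

ANSWER: SQL


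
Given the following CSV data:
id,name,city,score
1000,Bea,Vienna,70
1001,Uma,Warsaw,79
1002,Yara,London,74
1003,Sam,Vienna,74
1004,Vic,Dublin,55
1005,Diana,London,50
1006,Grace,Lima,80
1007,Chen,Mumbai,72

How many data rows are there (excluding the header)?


Counting rows (excluding header):
Header: id,name,city,score
Data rows: 8

ANSWER: 8


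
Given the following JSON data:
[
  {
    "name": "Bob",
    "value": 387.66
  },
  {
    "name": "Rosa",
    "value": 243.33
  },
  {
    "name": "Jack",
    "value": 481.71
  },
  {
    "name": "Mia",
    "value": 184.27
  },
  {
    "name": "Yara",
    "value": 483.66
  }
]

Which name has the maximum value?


Comparing values:
  Bob: 387.66
  Rosa: 243.33
  Jack: 481.71
  Mia: 184.27
  Yara: 483.66
Maximum: Yara (483.66)

ANSWER: Yara


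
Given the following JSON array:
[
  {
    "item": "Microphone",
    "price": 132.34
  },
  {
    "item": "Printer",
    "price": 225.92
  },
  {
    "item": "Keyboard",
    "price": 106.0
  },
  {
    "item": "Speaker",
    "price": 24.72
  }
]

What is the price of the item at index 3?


Array index 3 -> Speaker
price = 24.72

ANSWER: 24.72


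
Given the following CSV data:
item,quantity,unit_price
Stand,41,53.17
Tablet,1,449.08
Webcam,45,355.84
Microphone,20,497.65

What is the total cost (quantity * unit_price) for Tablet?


Row: Tablet
quantity = 1
unit_price = 449.08
total = 1 * 449.08 = 449.08

ANSWER: 449.08


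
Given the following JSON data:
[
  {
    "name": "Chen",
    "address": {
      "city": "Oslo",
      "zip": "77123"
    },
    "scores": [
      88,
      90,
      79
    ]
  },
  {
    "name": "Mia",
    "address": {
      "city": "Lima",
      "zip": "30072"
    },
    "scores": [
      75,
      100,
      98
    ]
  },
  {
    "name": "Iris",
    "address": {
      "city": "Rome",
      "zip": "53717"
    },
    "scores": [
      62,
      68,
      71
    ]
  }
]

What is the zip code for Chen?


Path: records[0].address.zip
Value: 77123

ANSWER: 77123


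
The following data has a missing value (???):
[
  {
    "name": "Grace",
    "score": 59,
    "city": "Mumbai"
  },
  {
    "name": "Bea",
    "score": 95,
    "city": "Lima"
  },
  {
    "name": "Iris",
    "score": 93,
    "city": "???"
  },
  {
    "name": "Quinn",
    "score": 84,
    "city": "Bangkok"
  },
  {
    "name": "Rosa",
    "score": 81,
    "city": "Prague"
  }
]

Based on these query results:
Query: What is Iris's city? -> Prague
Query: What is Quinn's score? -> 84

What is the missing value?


The missing value is Iris's city
From query: Iris's city = Prague

ANSWER: Prague


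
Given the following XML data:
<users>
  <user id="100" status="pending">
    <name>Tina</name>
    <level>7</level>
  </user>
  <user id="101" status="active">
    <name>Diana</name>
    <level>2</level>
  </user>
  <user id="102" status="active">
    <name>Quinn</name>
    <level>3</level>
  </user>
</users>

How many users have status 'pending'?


Counting users with status='pending':
  Tina (id=100) -> MATCH
Count: 1

ANSWER: 1


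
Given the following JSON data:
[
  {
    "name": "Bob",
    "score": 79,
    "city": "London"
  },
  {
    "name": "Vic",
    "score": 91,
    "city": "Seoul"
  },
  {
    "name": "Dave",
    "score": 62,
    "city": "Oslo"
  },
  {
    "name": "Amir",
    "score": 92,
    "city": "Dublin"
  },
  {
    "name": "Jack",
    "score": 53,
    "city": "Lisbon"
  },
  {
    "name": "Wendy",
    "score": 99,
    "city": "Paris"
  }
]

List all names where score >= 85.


Filtering records where score >= 85:
  Bob (score=79) -> no
  Vic (score=91) -> YES
  Dave (score=62) -> no
  Amir (score=92) -> YES
  Jack (score=53) -> no
  Wendy (score=99) -> YES


ANSWER: Vic, Amir, Wendy


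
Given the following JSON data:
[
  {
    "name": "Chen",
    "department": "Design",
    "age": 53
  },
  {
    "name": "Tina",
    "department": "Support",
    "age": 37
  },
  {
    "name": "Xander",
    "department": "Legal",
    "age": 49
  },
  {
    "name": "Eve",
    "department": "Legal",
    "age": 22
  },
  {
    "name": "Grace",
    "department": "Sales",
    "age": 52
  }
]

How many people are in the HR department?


Scanning records for department = HR
  No matches found
Count: 0

ANSWER: 0


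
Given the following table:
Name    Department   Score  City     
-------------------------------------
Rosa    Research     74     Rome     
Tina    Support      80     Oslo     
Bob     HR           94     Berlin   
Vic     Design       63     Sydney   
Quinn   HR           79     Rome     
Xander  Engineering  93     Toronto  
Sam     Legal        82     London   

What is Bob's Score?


Row 3: Bob
Score = 94

ANSWER: 94


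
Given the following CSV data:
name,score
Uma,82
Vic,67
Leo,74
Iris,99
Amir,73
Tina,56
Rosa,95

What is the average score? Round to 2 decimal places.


Scores: 82, 67, 74, 99, 73, 56, 95
Sum = 546
Count = 7
Average = 546 / 7 = 78.00

ANSWER: 78.00


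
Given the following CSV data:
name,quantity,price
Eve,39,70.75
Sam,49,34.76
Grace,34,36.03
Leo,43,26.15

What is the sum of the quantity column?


Values in 'quantity' column:
  Row 1: 39
  Row 2: 49
  Row 3: 34
  Row 4: 43
Sum = 39 + 49 + 34 + 43 = 165

ANSWER: 165


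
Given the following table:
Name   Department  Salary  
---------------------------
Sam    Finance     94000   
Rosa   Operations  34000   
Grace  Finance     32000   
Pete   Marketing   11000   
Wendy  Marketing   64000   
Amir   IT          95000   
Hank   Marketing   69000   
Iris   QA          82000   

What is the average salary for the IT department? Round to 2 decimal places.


IT department members:
  Amir: 95000
Sum = 95000
Count = 1
Average = 95000 / 1 = 95000.00

ANSWER: 95000.00


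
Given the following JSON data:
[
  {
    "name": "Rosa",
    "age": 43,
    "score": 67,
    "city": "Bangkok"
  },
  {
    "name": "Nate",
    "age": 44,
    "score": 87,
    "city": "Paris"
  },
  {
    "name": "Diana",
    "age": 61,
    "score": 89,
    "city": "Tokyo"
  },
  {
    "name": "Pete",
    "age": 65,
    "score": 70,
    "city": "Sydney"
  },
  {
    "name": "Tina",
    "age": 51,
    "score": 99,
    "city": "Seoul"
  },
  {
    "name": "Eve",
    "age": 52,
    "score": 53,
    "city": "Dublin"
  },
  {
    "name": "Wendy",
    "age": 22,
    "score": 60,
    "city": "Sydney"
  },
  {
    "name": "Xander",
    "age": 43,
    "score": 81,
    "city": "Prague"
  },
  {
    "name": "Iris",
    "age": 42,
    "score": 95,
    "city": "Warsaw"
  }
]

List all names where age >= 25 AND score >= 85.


Checking both conditions:
  Rosa (age=43, score=67) -> no
  Nate (age=44, score=87) -> YES
  Diana (age=61, score=89) -> YES
  Pete (age=65, score=70) -> no
  Tina (age=51, score=99) -> YES
  Eve (age=52, score=53) -> no
  Wendy (age=22, score=60) -> no
  Xander (age=43, score=81) -> no
  Iris (age=42, score=95) -> YES


ANSWER: Nate, Diana, Tina, Iris


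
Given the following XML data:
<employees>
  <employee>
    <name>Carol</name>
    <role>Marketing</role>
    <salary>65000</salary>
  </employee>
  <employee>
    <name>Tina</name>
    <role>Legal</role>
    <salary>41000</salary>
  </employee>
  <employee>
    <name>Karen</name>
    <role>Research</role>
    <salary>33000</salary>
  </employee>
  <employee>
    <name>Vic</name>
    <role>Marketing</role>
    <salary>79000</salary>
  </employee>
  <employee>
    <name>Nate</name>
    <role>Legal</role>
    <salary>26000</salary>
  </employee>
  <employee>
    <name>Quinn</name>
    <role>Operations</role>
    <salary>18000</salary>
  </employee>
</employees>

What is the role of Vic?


Searching for <employee> with <name>Vic</name>
Found at position 4
<role>Marketing</role>

ANSWER: Marketing


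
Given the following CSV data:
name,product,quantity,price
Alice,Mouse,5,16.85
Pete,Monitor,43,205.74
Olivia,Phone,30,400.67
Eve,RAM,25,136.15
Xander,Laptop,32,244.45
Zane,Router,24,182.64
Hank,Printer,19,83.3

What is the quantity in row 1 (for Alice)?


Row 1: Alice
Column 'quantity' = 5

ANSWER: 5


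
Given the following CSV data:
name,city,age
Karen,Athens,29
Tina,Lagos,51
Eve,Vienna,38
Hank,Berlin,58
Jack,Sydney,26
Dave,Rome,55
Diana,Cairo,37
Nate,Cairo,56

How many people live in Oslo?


Scanning city column for 'Oslo':
Total matches: 0

ANSWER: 0


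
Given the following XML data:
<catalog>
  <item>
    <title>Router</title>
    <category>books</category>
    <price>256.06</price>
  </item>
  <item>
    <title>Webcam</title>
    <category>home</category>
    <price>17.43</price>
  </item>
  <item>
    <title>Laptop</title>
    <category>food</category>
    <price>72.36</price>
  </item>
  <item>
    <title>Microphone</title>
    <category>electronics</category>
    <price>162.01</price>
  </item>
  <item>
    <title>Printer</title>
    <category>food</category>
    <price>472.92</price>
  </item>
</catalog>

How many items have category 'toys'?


Scanning <item> elements for <category>toys</category>:
Count: 0

ANSWER: 0


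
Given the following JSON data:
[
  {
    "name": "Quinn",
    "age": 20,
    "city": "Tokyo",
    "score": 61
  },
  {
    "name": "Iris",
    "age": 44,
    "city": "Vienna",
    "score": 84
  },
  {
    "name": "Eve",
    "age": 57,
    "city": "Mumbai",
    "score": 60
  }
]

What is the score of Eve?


Looking up record where name = Eve
Record index: 2
Field 'score' = 60

ANSWER: 60


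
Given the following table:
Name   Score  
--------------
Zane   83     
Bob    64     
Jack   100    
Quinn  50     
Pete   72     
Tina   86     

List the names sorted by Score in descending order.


Sorting by Score (descending):
  Jack: 100
  Tina: 86
  Zane: 83
  Pete: 72
  Bob: 64
  Quinn: 50


ANSWER: Jack, Tina, Zane, Pete, Bob, Quinn


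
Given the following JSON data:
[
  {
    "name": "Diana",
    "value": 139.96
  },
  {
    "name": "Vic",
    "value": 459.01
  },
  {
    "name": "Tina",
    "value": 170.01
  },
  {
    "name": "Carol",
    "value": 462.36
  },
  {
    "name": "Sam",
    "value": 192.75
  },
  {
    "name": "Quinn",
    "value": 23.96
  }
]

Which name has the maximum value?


Comparing values:
  Diana: 139.96
  Vic: 459.01
  Tina: 170.01
  Carol: 462.36
  Sam: 192.75
  Quinn: 23.96
Maximum: Carol (462.36)

ANSWER: Carol


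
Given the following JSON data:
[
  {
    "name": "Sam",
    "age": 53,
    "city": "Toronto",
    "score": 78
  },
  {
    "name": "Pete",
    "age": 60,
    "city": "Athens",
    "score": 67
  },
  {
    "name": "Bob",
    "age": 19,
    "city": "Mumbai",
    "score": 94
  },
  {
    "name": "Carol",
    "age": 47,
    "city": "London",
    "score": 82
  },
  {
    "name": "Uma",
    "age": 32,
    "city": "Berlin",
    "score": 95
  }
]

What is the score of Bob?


Looking up record where name = Bob
Record index: 2
Field 'score' = 94

ANSWER: 94


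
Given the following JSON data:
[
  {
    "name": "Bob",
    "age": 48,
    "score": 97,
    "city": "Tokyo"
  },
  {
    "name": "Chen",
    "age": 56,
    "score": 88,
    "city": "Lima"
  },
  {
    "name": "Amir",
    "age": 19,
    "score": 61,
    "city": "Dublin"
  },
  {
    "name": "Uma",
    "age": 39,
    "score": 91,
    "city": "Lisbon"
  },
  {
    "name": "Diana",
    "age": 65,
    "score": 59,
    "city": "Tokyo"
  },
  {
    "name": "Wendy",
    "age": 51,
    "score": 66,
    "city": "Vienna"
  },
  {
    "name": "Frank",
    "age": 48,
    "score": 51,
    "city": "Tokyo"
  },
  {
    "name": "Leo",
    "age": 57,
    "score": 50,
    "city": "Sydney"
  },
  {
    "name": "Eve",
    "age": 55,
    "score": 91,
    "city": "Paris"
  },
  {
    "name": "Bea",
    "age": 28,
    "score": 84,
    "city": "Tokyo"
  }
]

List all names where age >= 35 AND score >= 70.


Checking both conditions:
  Bob (age=48, score=97) -> YES
  Chen (age=56, score=88) -> YES
  Amir (age=19, score=61) -> no
  Uma (age=39, score=91) -> YES
  Diana (age=65, score=59) -> no
  Wendy (age=51, score=66) -> no
  Frank (age=48, score=51) -> no
  Leo (age=57, score=50) -> no
  Eve (age=55, score=91) -> YES
  Bea (age=28, score=84) -> no


ANSWER: Bob, Chen, Uma, Eve


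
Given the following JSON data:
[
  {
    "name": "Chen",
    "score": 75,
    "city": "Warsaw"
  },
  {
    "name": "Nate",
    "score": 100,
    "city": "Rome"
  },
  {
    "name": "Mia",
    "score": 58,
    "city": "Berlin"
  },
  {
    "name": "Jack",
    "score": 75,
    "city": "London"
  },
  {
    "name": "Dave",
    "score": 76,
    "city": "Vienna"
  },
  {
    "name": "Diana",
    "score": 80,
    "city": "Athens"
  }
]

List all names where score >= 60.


Filtering records where score >= 60:
  Chen (score=75) -> YES
  Nate (score=100) -> YES
  Mia (score=58) -> no
  Jack (score=75) -> YES
  Dave (score=76) -> YES
  Diana (score=80) -> YES


ANSWER: Chen, Nate, Jack, Dave, Diana


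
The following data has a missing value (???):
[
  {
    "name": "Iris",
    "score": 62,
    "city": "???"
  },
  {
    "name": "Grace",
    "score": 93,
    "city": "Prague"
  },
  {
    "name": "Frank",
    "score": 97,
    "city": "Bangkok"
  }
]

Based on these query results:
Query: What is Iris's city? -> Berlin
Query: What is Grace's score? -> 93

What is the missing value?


The missing value is Iris's city
From query: Iris's city = Berlin

ANSWER: Berlin


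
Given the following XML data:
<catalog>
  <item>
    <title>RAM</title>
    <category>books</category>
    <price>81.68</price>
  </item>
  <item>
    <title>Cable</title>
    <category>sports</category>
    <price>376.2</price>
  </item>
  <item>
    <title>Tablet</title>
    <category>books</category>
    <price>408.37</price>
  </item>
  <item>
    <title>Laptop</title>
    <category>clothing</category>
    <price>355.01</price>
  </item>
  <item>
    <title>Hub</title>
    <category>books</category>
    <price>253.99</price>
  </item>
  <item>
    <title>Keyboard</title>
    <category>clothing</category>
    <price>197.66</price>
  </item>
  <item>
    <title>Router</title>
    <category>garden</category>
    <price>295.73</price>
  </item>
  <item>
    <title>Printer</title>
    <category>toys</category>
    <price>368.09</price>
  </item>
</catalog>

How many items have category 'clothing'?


Scanning <item> elements for <category>clothing</category>:
  Item 4: Laptop -> MATCH
  Item 6: Keyboard -> MATCH
Count: 2

ANSWER: 2


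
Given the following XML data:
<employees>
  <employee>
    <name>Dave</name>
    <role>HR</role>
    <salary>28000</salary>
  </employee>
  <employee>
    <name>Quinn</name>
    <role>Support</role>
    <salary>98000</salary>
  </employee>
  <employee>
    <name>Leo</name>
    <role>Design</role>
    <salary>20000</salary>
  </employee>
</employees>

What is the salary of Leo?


Searching for <employee> with <name>Leo</name>
Found at position 3
<salary>20000</salary>

ANSWER: 20000


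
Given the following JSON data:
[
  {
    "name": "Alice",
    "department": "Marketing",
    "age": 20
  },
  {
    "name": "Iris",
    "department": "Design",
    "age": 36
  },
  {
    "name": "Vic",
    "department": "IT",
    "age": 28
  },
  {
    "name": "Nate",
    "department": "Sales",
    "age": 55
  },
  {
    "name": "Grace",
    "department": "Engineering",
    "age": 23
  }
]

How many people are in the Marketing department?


Scanning records for department = Marketing
  Record 0: Alice
Count: 1

ANSWER: 1


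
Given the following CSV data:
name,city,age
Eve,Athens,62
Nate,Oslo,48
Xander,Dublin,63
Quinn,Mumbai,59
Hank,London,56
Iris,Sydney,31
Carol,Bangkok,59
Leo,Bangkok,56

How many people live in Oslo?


Scanning city column for 'Oslo':
  Row 2: Nate -> MATCH
Total matches: 1

ANSWER: 1


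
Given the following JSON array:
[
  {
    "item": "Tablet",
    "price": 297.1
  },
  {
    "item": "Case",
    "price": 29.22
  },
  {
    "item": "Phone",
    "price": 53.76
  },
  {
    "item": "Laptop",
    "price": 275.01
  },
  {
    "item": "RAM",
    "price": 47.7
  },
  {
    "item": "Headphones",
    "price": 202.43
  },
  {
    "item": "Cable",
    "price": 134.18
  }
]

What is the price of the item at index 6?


Array index 6 -> Cable
price = 134.18

ANSWER: 134.18


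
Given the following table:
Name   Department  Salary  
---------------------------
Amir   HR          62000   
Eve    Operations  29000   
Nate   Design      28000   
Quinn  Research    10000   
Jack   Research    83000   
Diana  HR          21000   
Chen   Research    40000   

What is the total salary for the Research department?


Research department members:
  Quinn: 10000
  Jack: 83000
  Chen: 40000
Total = 10000 + 83000 + 40000 = 133000

ANSWER: 133000


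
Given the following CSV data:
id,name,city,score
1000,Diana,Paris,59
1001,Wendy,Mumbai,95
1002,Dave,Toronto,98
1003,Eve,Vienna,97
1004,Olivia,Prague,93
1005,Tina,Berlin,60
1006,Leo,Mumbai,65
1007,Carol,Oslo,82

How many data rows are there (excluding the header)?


Counting rows (excluding header):
Header: id,name,city,score
Data rows: 8

ANSWER: 8


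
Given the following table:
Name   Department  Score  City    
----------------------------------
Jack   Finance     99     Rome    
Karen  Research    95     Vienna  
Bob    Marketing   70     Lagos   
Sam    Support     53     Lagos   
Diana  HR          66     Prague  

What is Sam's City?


Row 4: Sam
City = Lagos

ANSWER: Lagos


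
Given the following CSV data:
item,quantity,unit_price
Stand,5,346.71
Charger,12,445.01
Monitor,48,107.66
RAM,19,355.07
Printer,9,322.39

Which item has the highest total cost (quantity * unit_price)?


Computing row totals:
  Stand: 1733.55
  Charger: 5340.12
  Monitor: 5167.68
  RAM: 6746.33
  Printer: 2901.51
Maximum: RAM (6746.33)

ANSWER: RAM


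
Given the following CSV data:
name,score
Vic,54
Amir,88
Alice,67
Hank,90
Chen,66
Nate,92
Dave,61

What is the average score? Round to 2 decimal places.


Scores: 54, 88, 67, 90, 66, 92, 61
Sum = 518
Count = 7
Average = 518 / 7 = 74.00

ANSWER: 74.00


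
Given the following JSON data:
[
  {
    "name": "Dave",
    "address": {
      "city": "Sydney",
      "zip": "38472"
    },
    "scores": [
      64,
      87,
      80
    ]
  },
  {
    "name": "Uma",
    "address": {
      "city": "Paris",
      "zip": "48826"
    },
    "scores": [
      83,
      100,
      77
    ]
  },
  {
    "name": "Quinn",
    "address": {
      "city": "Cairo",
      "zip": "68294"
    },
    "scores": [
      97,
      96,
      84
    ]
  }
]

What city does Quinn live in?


Path: records[2].address.city
Value: Cairo

ANSWER: Cairo


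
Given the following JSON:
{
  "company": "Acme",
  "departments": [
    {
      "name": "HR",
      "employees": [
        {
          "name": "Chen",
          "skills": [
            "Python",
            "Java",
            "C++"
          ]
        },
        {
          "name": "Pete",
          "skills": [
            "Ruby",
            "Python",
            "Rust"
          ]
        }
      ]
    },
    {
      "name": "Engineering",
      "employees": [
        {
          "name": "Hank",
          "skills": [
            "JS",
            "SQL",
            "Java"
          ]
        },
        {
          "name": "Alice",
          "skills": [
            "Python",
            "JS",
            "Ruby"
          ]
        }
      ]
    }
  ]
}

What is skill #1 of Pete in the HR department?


Path: departments[0].employees[1].skills[0]
Value: Ruby

ANSWER: Ruby


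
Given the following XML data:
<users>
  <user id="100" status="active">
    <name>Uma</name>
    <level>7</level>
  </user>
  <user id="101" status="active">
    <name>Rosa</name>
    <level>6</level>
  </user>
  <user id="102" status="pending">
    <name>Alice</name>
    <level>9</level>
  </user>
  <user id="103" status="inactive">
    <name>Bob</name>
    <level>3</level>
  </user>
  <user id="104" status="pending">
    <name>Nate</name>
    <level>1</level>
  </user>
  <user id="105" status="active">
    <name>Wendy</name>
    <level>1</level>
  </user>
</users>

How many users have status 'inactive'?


Counting users with status='inactive':
  Bob (id=103) -> MATCH
Count: 1

ANSWER: 1


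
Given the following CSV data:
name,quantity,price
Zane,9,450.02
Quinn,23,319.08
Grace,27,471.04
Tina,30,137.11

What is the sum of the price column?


Values in 'price' column:
  Row 1: 450.02
  Row 2: 319.08
  Row 3: 471.04
  Row 4: 137.11
Sum = 450.02 + 319.08 + 471.04 + 137.11 = 1377.25

ANSWER: 1377.25


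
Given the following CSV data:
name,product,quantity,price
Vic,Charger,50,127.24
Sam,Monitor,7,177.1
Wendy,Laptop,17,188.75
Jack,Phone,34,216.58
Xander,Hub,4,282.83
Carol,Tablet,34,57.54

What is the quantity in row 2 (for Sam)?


Row 2: Sam
Column 'quantity' = 7

ANSWER: 7


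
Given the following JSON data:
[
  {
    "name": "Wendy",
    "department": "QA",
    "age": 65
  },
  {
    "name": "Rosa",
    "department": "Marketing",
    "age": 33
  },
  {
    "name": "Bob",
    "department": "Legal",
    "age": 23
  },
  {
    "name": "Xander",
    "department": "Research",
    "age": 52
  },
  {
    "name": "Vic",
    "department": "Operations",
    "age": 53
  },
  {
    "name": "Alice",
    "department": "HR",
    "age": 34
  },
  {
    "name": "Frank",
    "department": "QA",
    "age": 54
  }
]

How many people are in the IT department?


Scanning records for department = IT
  No matches found
Count: 0

ANSWER: 0


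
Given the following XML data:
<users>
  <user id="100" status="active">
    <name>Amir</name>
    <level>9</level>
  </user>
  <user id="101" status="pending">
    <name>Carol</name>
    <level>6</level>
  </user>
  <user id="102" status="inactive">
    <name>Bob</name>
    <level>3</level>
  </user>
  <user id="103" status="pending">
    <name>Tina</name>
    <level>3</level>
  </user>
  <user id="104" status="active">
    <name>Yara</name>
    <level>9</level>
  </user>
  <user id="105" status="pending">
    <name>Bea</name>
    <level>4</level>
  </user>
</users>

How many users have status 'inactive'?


Counting users with status='inactive':
  Bob (id=102) -> MATCH
Count: 1

ANSWER: 1


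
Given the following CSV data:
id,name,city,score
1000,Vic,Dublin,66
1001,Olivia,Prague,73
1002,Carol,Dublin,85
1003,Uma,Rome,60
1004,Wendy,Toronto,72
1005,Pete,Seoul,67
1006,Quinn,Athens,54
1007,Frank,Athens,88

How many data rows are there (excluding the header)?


Counting rows (excluding header):
Header: id,name,city,score
Data rows: 8

ANSWER: 8


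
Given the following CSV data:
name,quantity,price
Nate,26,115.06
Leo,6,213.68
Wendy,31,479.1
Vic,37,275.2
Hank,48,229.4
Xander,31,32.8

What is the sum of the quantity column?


Values in 'quantity' column:
  Row 1: 26
  Row 2: 6
  Row 3: 31
  Row 4: 37
  Row 5: 48
  Row 6: 31
Sum = 26 + 6 + 31 + 37 + 48 + 31 = 179

ANSWER: 179


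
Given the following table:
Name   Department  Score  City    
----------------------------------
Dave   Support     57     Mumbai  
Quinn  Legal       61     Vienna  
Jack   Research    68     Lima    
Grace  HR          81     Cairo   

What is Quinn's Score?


Row 2: Quinn
Score = 61

ANSWER: 61


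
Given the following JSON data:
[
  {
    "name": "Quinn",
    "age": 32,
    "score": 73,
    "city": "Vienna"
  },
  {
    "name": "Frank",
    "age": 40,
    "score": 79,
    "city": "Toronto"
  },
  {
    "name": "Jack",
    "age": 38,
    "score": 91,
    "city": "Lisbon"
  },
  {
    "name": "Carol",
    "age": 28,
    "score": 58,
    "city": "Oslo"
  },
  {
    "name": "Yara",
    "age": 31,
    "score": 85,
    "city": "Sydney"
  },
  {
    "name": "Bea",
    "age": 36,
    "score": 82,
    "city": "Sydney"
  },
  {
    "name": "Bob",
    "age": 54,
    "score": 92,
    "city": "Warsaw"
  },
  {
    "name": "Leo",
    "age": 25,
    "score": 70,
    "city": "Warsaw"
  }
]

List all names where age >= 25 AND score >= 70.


Checking both conditions:
  Quinn (age=32, score=73) -> YES
  Frank (age=40, score=79) -> YES
  Jack (age=38, score=91) -> YES
  Carol (age=28, score=58) -> no
  Yara (age=31, score=85) -> YES
  Bea (age=36, score=82) -> YES
  Bob (age=54, score=92) -> YES
  Leo (age=25, score=70) -> YES


ANSWER: Quinn, Frank, Jack, Yara, Bea, Bob, Leo


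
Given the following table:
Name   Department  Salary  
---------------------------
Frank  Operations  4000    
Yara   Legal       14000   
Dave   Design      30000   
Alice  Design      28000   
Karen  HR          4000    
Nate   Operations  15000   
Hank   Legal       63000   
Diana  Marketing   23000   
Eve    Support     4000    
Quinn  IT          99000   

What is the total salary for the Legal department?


Legal department members:
  Yara: 14000
  Hank: 63000
Total = 14000 + 63000 = 77000

ANSWER: 77000


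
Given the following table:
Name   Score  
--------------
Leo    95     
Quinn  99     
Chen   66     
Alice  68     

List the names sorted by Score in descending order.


Sorting by Score (descending):
  Quinn: 99
  Leo: 95
  Alice: 68
  Chen: 66


ANSWER: Quinn, Leo, Alice, Chen


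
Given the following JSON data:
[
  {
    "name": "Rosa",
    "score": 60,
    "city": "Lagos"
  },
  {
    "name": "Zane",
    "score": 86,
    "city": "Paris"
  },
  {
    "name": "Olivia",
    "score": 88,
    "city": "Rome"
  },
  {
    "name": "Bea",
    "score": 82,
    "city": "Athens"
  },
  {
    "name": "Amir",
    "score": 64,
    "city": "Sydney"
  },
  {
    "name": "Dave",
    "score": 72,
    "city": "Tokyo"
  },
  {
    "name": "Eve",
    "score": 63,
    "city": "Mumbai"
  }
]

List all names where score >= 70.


Filtering records where score >= 70:
  Rosa (score=60) -> no
  Zane (score=86) -> YES
  Olivia (score=88) -> YES
  Bea (score=82) -> YES
  Amir (score=64) -> no
  Dave (score=72) -> YES
  Eve (score=63) -> no


ANSWER: Zane, Olivia, Bea, Dave


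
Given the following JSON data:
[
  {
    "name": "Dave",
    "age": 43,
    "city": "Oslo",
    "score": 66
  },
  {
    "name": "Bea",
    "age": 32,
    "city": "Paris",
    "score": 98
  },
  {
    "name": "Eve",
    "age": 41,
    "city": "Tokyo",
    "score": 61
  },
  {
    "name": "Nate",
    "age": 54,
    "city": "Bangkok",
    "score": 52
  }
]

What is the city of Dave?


Looking up record where name = Dave
Record index: 0
Field 'city' = Oslo

ANSWER: Oslo


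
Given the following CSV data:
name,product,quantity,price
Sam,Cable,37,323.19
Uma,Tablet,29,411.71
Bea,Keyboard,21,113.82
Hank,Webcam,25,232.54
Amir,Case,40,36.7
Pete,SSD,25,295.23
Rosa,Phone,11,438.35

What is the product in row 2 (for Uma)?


Row 2: Uma
Column 'product' = Tablet

ANSWER: Tablet
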